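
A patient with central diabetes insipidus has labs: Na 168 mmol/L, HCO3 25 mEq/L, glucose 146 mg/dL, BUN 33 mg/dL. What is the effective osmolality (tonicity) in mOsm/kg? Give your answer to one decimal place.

344.1 mOsm/kg

Effective osmolality excludes urea (freely permeant across cell membranes):
2·Na + glucose/18
= 2·168 + 146/18
= 336 + 8.11
= 344.11 mOsm/kg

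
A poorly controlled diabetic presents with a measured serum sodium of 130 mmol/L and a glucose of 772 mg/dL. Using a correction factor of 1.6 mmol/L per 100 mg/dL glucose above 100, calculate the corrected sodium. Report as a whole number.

141 mmol/L

Corrected Na = measured Na + 1.6 · (glucose − 100)/100
= 130 + 1.6 · (772 − 100)/100
= 130 + 10.8
= 140.8 mmol/L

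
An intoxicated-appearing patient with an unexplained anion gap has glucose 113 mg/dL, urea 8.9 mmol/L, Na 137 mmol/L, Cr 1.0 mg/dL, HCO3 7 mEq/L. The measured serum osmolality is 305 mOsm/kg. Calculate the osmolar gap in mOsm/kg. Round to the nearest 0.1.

Calculated osmolality = 2·Na + glucose/18 + urea
= 2·137 + 113/18 + 8.9
= 274 + 6.28 + 8.90
= 289.18 mOsm/kg ≈ 289.2 mOsm/kg
Osmolar gap = measured − calculated = 305 − 289.2 = 15.8 mOsm/kg

15.8 mOsm/kg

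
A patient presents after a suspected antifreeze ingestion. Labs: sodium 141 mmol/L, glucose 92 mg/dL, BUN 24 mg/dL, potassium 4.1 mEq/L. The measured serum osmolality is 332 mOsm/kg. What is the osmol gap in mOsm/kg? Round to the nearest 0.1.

36.3 mOsm/kg

Calculated osmolality = 2·Na + glucose/18 + BUN/2.8
= 2·141 + 92/18 + 24/2.8
= 282 + 5.11 + 8.57
= 295.68 mOsm/kg ≈ 295.7 mOsm/kg
Osmolar gap = measured − calculated = 332 − 295.7 = 36.3 mOsm/kg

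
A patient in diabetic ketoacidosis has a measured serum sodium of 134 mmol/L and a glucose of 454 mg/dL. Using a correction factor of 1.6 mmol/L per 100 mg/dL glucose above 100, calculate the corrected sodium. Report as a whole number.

140 mmol/L

Corrected Na = measured Na + 1.6 · (glucose − 100)/100
= 134 + 1.6 · (454 − 100)/100
= 134 + 5.7
= 139.7 mmol/L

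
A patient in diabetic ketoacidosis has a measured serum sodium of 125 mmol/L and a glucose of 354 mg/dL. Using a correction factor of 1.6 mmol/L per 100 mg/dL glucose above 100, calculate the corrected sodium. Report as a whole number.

Corrected Na = measured Na + 1.6 · (glucose − 100)/100
= 125 + 1.6 · (354 − 100)/100
= 125 + 4.1
= 129.1 mmol/L

129 mmol/L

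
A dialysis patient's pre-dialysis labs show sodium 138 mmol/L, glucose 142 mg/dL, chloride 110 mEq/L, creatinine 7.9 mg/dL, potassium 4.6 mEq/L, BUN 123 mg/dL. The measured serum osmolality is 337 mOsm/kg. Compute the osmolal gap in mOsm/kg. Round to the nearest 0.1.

9.2 mOsm/kg

Calculated osmolality = 2·Na + glucose/18 + BUN/2.8
= 2·138 + 142/18 + 123/2.8
= 276 + 7.89 + 43.93
= 327.82 mOsm/kg ≈ 327.8 mOsm/kg
Osmolar gap = measured − calculated = 337 − 327.8 = 9.2 mOsm/kg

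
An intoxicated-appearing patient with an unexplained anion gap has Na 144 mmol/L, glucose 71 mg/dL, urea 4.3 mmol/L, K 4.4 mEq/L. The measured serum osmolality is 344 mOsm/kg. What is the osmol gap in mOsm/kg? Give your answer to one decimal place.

Calculated osmolality = 2·Na + glucose/18 + urea
= 2·144 + 71/18 + 4.3
= 288 + 3.94 + 4.30
= 296.24 mOsm/kg ≈ 296.2 mOsm/kg
Osmolar gap = measured − calculated = 344 − 296.2 = 47.8 mOsm/kg

47.8 mOsm/kg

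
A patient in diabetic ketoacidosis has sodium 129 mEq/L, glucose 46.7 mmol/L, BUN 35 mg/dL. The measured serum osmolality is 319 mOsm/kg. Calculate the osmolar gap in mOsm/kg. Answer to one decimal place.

1.8 mOsm/kg

Calculated osmolality = 2·Na + glucose + BUN/2.8
= 2·129 + 46.7 + 35/2.8
= 258 + 46.70 + 12.50
= 317.2 mOsm/kg ≈ 317.2 mOsm/kg
Osmolar gap = measured − calculated = 319 − 317.2 = 1.8 mOsm/kg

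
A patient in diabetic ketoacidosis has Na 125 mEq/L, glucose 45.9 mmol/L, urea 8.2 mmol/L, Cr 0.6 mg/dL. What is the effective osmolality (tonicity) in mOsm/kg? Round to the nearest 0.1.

Effective osmolality excludes urea (freely permeant across cell membranes):
2·Na + glucose
= 2·125 + 45.9
= 250 + 45.9
= 295.9 mOsm/kg

295.9 mOsm/kg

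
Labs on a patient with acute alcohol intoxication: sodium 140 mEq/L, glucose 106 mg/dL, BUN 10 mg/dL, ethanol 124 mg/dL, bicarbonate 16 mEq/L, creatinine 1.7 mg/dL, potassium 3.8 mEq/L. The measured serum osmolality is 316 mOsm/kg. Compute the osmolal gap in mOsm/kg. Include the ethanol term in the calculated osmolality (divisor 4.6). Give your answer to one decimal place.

Calculated osmolality = 2·Na + glucose/18 + BUN/2.8 + ethanol/4.6
= 2·140 + 106/18 + 10/2.8 + 124/4.6
= 280 + 5.89 + 3.57 + 26.96
= 316.42 mOsm/kg ≈ 316.4 mOsm/kg
Osmolar gap = measured − calculated = 316 − 316.4 = -0.4 mOsm/kg

-0.4 mOsm/kg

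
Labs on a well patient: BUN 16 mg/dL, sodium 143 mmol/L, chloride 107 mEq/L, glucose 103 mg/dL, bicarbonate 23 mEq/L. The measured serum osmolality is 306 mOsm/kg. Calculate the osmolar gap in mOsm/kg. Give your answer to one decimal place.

Calculated osmolality = 2·Na + glucose/18 + BUN/2.8
= 2·143 + 103/18 + 16/2.8
= 286 + 5.72 + 5.71
= 297.43 mOsm/kg ≈ 297.4 mOsm/kg
Osmolar gap = measured − calculated = 306 − 297.4 = 8.6 mOsm/kg

8.6 mOsm/kg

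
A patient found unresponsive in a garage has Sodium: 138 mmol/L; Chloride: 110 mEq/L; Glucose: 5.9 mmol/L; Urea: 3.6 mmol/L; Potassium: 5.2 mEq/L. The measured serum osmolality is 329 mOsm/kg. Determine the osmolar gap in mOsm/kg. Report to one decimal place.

Calculated osmolality = 2·Na + glucose + urea
= 2·138 + 5.9 + 3.6
= 276 + 5.90 + 3.60
= 285.5 mOsm/kg ≈ 285.5 mOsm/kg
Osmolar gap = measured − calculated = 329 − 285.5 = 43.5 mOsm/kg

43.5 mOsm/kg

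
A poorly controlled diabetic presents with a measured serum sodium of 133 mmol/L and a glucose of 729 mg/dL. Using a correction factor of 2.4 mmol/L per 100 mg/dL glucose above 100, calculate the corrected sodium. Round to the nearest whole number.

148 mmol/L

Corrected Na = measured Na + 2.4 · (glucose − 100)/100
= 133 + 2.4 · (729 − 100)/100
= 133 + 15.1
= 148.1 mmol/L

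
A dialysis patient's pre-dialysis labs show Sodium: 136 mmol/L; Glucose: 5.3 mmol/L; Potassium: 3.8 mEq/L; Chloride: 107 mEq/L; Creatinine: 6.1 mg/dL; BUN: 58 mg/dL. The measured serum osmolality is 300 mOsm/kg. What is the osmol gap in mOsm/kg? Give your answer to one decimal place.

Calculated osmolality = 2·Na + glucose + BUN/2.8
= 2·136 + 5.3 + 58/2.8
= 272 + 5.30 + 20.71
= 298.01 mOsm/kg ≈ 298.0 mOsm/kg
Osmolar gap = measured − calculated = 300 − 298.0 = 2.0 mOsm/kg

2.0 mOsm/kg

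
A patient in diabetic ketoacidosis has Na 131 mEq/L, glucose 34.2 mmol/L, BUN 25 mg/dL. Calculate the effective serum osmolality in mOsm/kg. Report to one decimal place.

296.2 mOsm/kg

Effective osmolality excludes urea (freely permeant across cell membranes):
2·Na + glucose
= 2·131 + 34.2
= 262 + 34.2
= 296.2 mOsm/kg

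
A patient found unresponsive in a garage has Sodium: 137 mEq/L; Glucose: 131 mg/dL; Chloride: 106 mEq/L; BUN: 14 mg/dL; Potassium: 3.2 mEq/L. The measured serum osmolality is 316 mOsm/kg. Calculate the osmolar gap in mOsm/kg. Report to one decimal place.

29.7 mOsm/kg

Calculated osmolality = 2·Na + glucose/18 + BUN/2.8
= 2·137 + 131/18 + 14/2.8
= 274 + 7.28 + 5
= 286.28 mOsm/kg ≈ 286.3 mOsm/kg
Osmolar gap = measured − calculated = 316 − 286.3 = 29.7 mOsm/kg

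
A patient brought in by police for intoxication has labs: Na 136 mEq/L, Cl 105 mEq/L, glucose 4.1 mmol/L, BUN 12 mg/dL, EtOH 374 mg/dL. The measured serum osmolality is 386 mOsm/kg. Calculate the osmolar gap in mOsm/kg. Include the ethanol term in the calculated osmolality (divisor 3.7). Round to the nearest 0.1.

4.5 mOsm/kg

Calculated osmolality = 2·Na + glucose + BUN/2.8 + ethanol/3.7
= 2·136 + 4.1 + 12/2.8 + 374/3.7
= 272 + 4.10 + 4.29 + 101.08
= 381.47 mOsm/kg ≈ 381.5 mOsm/kg
Osmolar gap = measured − calculated = 386 − 381.5 = 4.5 mOsm/kg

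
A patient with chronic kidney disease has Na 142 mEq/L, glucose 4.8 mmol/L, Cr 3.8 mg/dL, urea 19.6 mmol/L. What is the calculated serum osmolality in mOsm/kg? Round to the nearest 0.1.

308.4 mOsm/kg

Calculated osmolality = 2·Na + glucose + urea
= 2·142 + 4.8 + 19.6
= 284 + 4.80 + 19.60
= 308.4 mOsm/kg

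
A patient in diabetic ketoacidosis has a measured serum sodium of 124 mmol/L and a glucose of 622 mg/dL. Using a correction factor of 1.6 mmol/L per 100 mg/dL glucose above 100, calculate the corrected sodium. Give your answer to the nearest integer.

132 mmol/L

Corrected Na = measured Na + 1.6 · (glucose − 100)/100
= 124 + 1.6 · (622 − 100)/100
= 124 + 8.4
= 132.4 mmol/L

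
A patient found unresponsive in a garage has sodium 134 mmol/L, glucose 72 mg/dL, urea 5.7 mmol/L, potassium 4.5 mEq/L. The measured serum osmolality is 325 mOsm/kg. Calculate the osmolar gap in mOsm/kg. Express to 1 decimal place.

47.3 mOsm/kg

Calculated osmolality = 2·Na + glucose/18 + urea
= 2·134 + 72/18 + 5.7
= 268 + 4 + 5.70
= 277.7 mOsm/kg ≈ 277.7 mOsm/kg
Osmolar gap = measured − calculated = 325 − 277.7 = 47.3 mOsm/kg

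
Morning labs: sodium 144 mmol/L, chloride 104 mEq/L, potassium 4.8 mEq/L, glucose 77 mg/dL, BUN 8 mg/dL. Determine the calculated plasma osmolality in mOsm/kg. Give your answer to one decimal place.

295.1 mOsm/kg

Calculated osmolality = 2·Na + glucose/18 + BUN/2.8
= 2·144 + 77/18 + 8/2.8
= 288 + 4.28 + 2.86
= 295.14 mOsm/kg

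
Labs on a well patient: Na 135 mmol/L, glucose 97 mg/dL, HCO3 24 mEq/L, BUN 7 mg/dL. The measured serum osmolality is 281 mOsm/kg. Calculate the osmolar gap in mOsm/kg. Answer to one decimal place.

3.1 mOsm/kg

Calculated osmolality = 2·Na + glucose/18 + BUN/2.8
= 2·135 + 97/18 + 7/2.8
= 270 + 5.39 + 2.50
= 277.89 mOsm/kg ≈ 277.9 mOsm/kg
Osmolar gap = measured − calculated = 281 − 277.9 = 3.1 mOsm/kg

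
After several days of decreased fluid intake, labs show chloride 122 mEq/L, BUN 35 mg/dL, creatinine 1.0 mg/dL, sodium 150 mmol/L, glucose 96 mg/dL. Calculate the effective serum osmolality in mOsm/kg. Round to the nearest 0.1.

Effective osmolality excludes urea (freely permeant across cell membranes):
2·Na + glucose/18
= 2·150 + 96/18
= 300 + 5.33
= 305.33 mOsm/kg

305.3 mOsm/kg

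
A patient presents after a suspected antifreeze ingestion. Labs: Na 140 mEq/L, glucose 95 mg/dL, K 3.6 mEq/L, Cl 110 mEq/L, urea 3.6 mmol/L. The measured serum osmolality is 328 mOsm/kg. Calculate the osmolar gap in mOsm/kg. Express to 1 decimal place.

39.1 mOsm/kg

Calculated osmolality = 2·Na + glucose/18 + urea
= 2·140 + 95/18 + 3.6
= 280 + 5.28 + 3.60
= 288.88 mOsm/kg ≈ 288.9 mOsm/kg
Osmolar gap = measured − calculated = 328 − 288.9 = 39.1 mOsm/kg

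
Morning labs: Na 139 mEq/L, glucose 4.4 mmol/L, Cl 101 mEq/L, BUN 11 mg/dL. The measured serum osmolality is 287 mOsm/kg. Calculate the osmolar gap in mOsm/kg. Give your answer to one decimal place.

Calculated osmolality = 2·Na + glucose + BUN/2.8
= 2·139 + 4.4 + 11/2.8
= 278 + 4.40 + 3.93
= 286.33 mOsm/kg ≈ 286.3 mOsm/kg
Osmolar gap = measured − calculated = 287 − 286.3 = 0.7 mOsm/kg

0.7 mOsm/kg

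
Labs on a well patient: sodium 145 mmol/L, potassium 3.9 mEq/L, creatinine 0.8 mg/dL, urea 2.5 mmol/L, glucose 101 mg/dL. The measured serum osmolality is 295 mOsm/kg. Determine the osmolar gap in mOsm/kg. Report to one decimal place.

-3.1 mOsm/kg

Calculated osmolality = 2·Na + glucose/18 + urea
= 2·145 + 101/18 + 2.5
= 290 + 5.61 + 2.50
= 298.11 mOsm/kg ≈ 298.1 mOsm/kg
Osmolar gap = measured − calculated = 295 − 298.1 = -3.1 mOsm/kg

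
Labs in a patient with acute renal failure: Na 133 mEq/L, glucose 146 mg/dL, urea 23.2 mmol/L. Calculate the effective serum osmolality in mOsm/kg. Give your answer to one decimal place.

Effective osmolality excludes urea (freely permeant across cell membranes):
2·Na + glucose/18
= 2·133 + 146/18
= 266 + 8.11
= 274.11 mOsm/kg

274.1 mOsm/kg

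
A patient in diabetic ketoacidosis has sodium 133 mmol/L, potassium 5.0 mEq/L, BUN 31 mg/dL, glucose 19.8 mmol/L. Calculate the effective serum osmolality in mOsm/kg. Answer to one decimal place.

285.8 mOsm/kg

Effective osmolality excludes urea (freely permeant across cell membranes):
2·Na + glucose
= 2·133 + 19.8
= 266 + 19.8
= 285.8 mOsm/kg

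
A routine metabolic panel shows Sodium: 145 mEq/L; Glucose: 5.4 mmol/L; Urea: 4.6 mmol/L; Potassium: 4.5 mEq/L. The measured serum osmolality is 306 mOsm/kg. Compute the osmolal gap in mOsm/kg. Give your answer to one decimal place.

Calculated osmolality = 2·Na + glucose + urea
= 2·145 + 5.4 + 4.6
= 290 + 5.40 + 4.60
= 300 mOsm/kg ≈ 300.0 mOsm/kg
Osmolar gap = measured − calculated = 306 − 300.0 = 6.0 mOsm/kg

6.0 mOsm/kg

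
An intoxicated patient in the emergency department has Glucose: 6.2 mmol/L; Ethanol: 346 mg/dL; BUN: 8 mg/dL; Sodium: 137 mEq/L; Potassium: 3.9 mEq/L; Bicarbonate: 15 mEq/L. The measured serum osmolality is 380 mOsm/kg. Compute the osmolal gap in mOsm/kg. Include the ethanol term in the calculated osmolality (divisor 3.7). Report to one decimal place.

3.4 mOsm/kg

Calculated osmolality = 2·Na + glucose + BUN/2.8 + ethanol/3.7
= 2·137 + 6.2 + 8/2.8 + 346/3.7
= 274 + 6.20 + 2.86 + 93.51
= 376.57 mOsm/kg ≈ 376.6 mOsm/kg
Osmolar gap = measured − calculated = 380 − 376.6 = 3.4 mOsm/kg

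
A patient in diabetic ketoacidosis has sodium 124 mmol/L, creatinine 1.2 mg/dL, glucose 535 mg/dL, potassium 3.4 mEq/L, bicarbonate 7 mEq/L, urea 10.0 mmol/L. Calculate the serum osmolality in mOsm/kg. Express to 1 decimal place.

287.7 mOsm/kg

Calculated osmolality = 2·Na + glucose/18 + urea
= 2·124 + 535/18 + 10
= 248 + 29.72 + 10
= 287.72 mOsm/kg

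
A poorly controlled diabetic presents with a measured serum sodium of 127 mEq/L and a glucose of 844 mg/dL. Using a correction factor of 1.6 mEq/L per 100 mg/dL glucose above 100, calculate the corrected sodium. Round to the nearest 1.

139 mEq/L

Corrected Na = measured Na + 1.6 · (glucose − 100)/100
= 127 + 1.6 · (844 − 100)/100
= 127 + 11.9
= 138.9 mEq/L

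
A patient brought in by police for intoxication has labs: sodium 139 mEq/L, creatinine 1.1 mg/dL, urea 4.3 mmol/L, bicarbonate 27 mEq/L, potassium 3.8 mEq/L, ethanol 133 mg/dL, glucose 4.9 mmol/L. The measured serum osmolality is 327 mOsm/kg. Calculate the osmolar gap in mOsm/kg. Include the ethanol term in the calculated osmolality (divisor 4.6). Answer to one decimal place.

10.9 mOsm/kg

Calculated osmolality = 2·Na + glucose + urea + ethanol/4.6
= 2·139 + 4.9 + 4.3 + 133/4.6
= 278 + 4.90 + 4.30 + 28.91
= 316.11 mOsm/kg ≈ 316.1 mOsm/kg
Osmolar gap = measured − calculated = 327 − 316.1 = 10.9 mOsm/kg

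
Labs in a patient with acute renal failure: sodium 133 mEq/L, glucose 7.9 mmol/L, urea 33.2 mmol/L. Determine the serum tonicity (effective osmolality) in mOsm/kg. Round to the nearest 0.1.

273.9 mOsm/kg

Effective osmolality excludes urea (freely permeant across cell membranes):
2·Na + glucose
= 2·133 + 7.9
= 266 + 7.9
= 273.9 mOsm/kg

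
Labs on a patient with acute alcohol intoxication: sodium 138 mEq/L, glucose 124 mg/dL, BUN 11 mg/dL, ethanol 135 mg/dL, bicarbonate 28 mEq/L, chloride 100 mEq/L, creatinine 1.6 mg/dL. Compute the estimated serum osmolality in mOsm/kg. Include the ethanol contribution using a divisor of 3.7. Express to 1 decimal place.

323.3 mOsm/kg

Calculated osmolality = 2·Na + glucose/18 + BUN/2.8 + ethanol/3.7
= 2·138 + 124/18 + 11/2.8 + 135/3.7
= 276 + 6.89 + 3.93 + 36.49
= 323.31 mOsm/kg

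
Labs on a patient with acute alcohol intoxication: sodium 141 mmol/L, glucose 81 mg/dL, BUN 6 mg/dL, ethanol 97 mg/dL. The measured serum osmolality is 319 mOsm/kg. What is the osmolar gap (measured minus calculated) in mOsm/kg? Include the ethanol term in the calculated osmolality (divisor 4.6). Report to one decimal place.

Calculated osmolality = 2·Na + glucose/18 + BUN/2.8 + ethanol/4.6
= 2·141 + 81/18 + 6/2.8 + 97/4.6
= 282 + 4.50 + 2.14 + 21.09
= 309.73 mOsm/kg ≈ 309.7 mOsm/kg
Osmolar gap = measured − calculated = 319 − 309.7 = 9.3 mOsm/kg

9.3 mOsm/kg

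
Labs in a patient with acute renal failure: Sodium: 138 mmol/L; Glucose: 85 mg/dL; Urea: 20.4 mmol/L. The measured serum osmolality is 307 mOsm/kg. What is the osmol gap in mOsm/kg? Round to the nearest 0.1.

Calculated osmolality = 2·Na + glucose/18 + urea
= 2·138 + 85/18 + 20.4
= 276 + 4.72 + 20.40
= 301.12 mOsm/kg ≈ 301.1 mOsm/kg
Osmolar gap = measured − calculated = 307 − 301.1 = 5.9 mOsm/kg

5.9 mOsm/kg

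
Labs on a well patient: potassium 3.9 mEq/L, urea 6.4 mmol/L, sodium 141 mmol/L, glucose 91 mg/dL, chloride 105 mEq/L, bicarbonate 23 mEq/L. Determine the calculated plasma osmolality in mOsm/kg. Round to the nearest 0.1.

293.5 mOsm/kg

Calculated osmolality = 2·Na + glucose/18 + urea
= 2·141 + 91/18 + 6.4
= 282 + 5.06 + 6.40
= 293.46 mOsm/kg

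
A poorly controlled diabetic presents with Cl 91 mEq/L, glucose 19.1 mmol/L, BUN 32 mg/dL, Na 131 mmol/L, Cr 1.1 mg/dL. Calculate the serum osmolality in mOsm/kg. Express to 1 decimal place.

292.5 mOsm/kg

Calculated osmolality = 2·Na + glucose + BUN/2.8
= 2·131 + 19.1 + 32/2.8
= 262 + 19.10 + 11.43
= 292.53 mOsm/kg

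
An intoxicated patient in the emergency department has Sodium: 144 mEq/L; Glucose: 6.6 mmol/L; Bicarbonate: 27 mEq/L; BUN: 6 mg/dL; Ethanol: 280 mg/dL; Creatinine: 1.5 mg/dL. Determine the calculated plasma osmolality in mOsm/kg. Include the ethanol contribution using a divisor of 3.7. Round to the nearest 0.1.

Calculated osmolality = 2·Na + glucose + BUN/2.8 + ethanol/3.7
= 2·144 + 6.6 + 6/2.8 + 280/3.7
= 288 + 6.60 + 2.14 + 75.68
= 372.42 mOsm/kg

372.4 mOsm/kg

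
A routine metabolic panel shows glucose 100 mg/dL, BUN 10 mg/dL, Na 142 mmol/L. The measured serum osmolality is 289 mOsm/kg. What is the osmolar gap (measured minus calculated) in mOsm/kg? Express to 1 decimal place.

Calculated osmolality = 2·Na + glucose/18 + BUN/2.8
= 2·142 + 100/18 + 10/2.8
= 284 + 5.56 + 3.57
= 293.13 mOsm/kg ≈ 293.1 mOsm/kg
Osmolar gap = measured − calculated = 289 − 293.1 = -4.1 mOsm/kg

-4.1 mOsm/kg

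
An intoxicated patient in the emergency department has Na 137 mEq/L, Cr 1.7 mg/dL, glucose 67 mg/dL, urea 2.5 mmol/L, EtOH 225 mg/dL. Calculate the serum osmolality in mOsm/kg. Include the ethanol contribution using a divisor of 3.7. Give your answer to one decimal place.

341.0 mOsm/kg

Calculated osmolality = 2·Na + glucose/18 + urea + ethanol/3.7
= 2·137 + 67/18 + 2.5 + 225/3.7
= 274 + 3.72 + 2.50 + 60.81
= 341.03 mOsm/kg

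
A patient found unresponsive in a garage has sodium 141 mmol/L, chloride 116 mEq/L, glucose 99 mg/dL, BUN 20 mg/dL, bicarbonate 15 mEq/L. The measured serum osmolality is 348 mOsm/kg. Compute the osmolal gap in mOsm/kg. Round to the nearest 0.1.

53.4 mOsm/kg

Calculated osmolality = 2·Na + glucose/18 + BUN/2.8
= 2·141 + 99/18 + 20/2.8
= 282 + 5.50 + 7.14
= 294.64 mOsm/kg ≈ 294.6 mOsm/kg
Osmolar gap = measured − calculated = 348 − 294.6 = 53.4 mOsm/kg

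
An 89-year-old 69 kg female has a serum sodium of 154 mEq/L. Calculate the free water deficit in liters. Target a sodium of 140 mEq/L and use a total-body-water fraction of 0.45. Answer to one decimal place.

TBW = 0.45 · 69 = 31.05 L
Free water deficit = TBW · (Na/140 − 1)
= 31.05 · (154/140 − 1)
= 31.05 · 0.1
= 3.11 L

3.1 L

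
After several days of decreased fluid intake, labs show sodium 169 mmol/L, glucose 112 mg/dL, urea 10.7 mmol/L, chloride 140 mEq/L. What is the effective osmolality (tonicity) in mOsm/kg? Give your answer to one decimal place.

344.2 mOsm/kg

Effective osmolality excludes urea (freely permeant across cell membranes):
2·Na + glucose/18
= 2·169 + 112/18
= 338 + 6.22
= 344.22 mOsm/kg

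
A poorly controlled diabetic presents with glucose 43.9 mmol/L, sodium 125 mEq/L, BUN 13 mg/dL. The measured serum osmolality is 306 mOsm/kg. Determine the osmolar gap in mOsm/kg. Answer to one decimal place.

Calculated osmolality = 2·Na + glucose + BUN/2.8
= 2·125 + 43.9 + 13/2.8
= 250 + 43.90 + 4.64
= 298.54 mOsm/kg ≈ 298.5 mOsm/kg
Osmolar gap = measured − calculated = 306 − 298.5 = 7.5 mOsm/kg

7.5 mOsm/kg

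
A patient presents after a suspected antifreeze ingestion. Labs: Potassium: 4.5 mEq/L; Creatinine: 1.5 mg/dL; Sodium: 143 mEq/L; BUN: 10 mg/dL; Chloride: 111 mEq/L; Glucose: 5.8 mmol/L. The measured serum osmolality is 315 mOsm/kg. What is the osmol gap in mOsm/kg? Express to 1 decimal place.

Calculated osmolality = 2·Na + glucose + BUN/2.8
= 2·143 + 5.8 + 10/2.8
= 286 + 5.80 + 3.57
= 295.37 mOsm/kg ≈ 295.4 mOsm/kg
Osmolar gap = measured − calculated = 315 − 295.4 = 19.6 mOsm/kg

19.6 mOsm/kg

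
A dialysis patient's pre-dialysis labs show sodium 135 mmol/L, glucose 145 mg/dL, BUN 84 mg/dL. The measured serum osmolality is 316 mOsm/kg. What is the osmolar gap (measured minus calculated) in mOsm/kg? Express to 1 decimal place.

7.9 mOsm/kg

Calculated osmolality = 2·Na + glucose/18 + BUN/2.8
= 2·135 + 145/18 + 84/2.8
= 270 + 8.06 + 30
= 308.06 mOsm/kg ≈ 308.1 mOsm/kg
Osmolar gap = measured − calculated = 316 − 308.1 = 7.9 mOsm/kg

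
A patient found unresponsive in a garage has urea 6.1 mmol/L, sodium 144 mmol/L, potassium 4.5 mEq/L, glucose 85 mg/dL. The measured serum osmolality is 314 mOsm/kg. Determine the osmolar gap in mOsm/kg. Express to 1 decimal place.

Calculated osmolality = 2·Na + glucose/18 + urea
= 2·144 + 85/18 + 6.1
= 288 + 4.72 + 6.10
= 298.82 mOsm/kg ≈ 298.8 mOsm/kg
Osmolar gap = measured − calculated = 314 − 298.8 = 15.2 mOsm/kg

15.2 mOsm/kg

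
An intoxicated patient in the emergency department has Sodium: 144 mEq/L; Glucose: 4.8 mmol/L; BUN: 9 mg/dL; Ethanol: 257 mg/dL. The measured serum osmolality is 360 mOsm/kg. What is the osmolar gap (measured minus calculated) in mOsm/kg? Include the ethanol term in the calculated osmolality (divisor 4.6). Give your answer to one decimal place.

8.1 mOsm/kg

Calculated osmolality = 2·Na + glucose + BUN/2.8 + ethanol/4.6
= 2·144 + 4.8 + 9/2.8 + 257/4.6
= 288 + 4.80 + 3.21 + 55.87
= 351.88 mOsm/kg ≈ 351.9 mOsm/kg
Osmolar gap = measured − calculated = 360 − 351.9 = 8.1 mOsm/kg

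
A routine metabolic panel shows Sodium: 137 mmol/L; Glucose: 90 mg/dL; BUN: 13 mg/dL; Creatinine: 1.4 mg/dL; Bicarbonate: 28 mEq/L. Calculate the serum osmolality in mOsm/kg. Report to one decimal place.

283.6 mOsm/kg

Calculated osmolality = 2·Na + glucose/18 + BUN/2.8
= 2·137 + 90/18 + 13/2.8
= 274 + 5 + 4.64
= 283.64 mOsm/kg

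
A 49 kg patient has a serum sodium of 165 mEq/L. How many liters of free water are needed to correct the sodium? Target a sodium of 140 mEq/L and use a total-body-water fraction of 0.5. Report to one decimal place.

TBW = 0.5 · 49 = 24.5 L
Free water deficit = TBW · (Na/140 − 1)
= 24.5 · (165/140 − 1)
= 24.5 · 0.1786
= 4.38 L

4.4 L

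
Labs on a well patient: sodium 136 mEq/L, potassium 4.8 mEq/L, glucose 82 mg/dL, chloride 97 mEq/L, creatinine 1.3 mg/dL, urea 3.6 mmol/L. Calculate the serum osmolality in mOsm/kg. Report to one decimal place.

Calculated osmolality = 2·Na + glucose/18 + urea
= 2·136 + 82/18 + 3.6
= 272 + 4.56 + 3.60
= 280.16 mOsm/kg

280.2 mOsm/kg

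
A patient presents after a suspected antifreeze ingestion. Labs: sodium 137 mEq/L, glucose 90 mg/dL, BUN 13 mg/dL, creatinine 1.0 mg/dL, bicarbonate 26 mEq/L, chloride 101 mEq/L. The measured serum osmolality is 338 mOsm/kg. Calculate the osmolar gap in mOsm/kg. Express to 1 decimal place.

Calculated osmolality = 2·Na + glucose/18 + BUN/2.8
= 2·137 + 90/18 + 13/2.8
= 274 + 5 + 4.64
= 283.64 mOsm/kg ≈ 283.6 mOsm/kg
Osmolar gap = measured − calculated = 338 − 283.6 = 54.4 mOsm/kg

54.4 mOsm/kg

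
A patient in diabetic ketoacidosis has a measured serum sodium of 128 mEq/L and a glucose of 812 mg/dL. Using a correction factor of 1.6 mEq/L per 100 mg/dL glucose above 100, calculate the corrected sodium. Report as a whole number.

139 mEq/L

Corrected Na = measured Na + 1.6 · (glucose − 100)/100
= 128 + 1.6 · (812 − 100)/100
= 128 + 11.4
= 139.4 mEq/L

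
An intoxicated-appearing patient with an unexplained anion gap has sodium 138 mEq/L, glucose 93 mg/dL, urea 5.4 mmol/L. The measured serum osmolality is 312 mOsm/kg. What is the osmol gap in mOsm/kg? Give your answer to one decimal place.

Calculated osmolality = 2·Na + glucose/18 + urea
= 2·138 + 93/18 + 5.4
= 276 + 5.17 + 5.40
= 286.57 mOsm/kg ≈ 286.6 mOsm/kg
Osmolar gap = measured − calculated = 312 − 286.6 = 25.4 mOsm/kg

25.4 mOsm/kg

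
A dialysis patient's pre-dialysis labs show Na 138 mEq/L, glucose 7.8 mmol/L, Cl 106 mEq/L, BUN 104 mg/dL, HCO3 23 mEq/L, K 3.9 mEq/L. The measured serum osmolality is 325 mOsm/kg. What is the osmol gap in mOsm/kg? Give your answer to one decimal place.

4.1 mOsm/kg

Calculated osmolality = 2·Na + glucose + BUN/2.8
= 2·138 + 7.8 + 104/2.8
= 276 + 7.80 + 37.14
= 320.94 mOsm/kg ≈ 320.9 mOsm/kg
Osmolar gap = measured − calculated = 325 − 320.9 = 4.1 mOsm/kg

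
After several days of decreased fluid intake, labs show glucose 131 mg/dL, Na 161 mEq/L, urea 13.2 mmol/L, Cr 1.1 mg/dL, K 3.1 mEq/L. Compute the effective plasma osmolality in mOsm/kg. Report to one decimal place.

329.3 mOsm/kg

Effective osmolality excludes urea (freely permeant across cell membranes):
2·Na + glucose/18
= 2·161 + 131/18
= 322 + 7.28
= 329.28 mOsm/kg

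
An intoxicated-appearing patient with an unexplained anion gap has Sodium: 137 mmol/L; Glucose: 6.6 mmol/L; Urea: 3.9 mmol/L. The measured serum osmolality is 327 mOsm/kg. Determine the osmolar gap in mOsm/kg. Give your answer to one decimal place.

42.5 mOsm/kg

Calculated osmolality = 2·Na + glucose + urea
= 2·137 + 6.6 + 3.9
= 274 + 6.60 + 3.90
= 284.5 mOsm/kg ≈ 284.5 mOsm/kg
Osmolar gap = measured − calculated = 327 − 284.5 = 42.5 mOsm/kg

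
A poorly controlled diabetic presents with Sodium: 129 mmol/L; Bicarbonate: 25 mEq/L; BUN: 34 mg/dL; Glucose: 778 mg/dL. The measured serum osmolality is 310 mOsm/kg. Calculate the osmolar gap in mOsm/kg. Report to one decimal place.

-3.4 mOsm/kg

Calculated osmolality = 2·Na + glucose/18 + BUN/2.8
= 2·129 + 778/18 + 34/2.8
= 258 + 43.22 + 12.14
= 313.36 mOsm/kg ≈ 313.4 mOsm/kg
Osmolar gap = measured − calculated = 310 − 313.4 = -3.4 mOsm/kg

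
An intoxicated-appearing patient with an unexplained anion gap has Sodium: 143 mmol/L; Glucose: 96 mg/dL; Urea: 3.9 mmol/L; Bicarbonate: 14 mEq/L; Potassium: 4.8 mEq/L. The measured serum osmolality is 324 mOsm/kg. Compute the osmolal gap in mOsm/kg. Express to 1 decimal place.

Calculated osmolality = 2·Na + glucose/18 + urea
= 2·143 + 96/18 + 3.9
= 286 + 5.33 + 3.90
= 295.23 mOsm/kg ≈ 295.2 mOsm/kg
Osmolar gap = measured − calculated = 324 − 295.2 = 28.8 mOsm/kg

28.8 mOsm/kg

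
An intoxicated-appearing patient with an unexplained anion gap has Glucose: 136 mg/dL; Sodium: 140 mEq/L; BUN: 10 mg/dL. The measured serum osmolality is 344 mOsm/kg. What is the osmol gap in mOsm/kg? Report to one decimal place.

52.9 mOsm/kg

Calculated osmolality = 2·Na + glucose/18 + BUN/2.8
= 2·140 + 136/18 + 10/2.8
= 280 + 7.56 + 3.57
= 291.13 mOsm/kg ≈ 291.1 mOsm/kg
Osmolar gap = measured − calculated = 344 − 291.1 = 52.9 mOsm/kg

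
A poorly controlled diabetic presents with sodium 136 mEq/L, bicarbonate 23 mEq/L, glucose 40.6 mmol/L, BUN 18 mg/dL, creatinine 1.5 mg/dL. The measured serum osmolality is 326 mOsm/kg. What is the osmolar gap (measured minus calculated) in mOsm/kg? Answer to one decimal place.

7.0 mOsm/kg

Calculated osmolality = 2·Na + glucose + BUN/2.8
= 2·136 + 40.6 + 18/2.8
= 272 + 40.60 + 6.43
= 319.03 mOsm/kg ≈ 319.0 mOsm/kg
Osmolar gap = measured − calculated = 326 − 319.0 = 7.0 mOsm/kg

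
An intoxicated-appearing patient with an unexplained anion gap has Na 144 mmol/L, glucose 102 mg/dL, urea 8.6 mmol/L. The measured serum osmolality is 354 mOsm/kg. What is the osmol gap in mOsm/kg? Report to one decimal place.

51.7 mOsm/kg

Calculated osmolality = 2·Na + glucose/18 + urea
= 2·144 + 102/18 + 8.6
= 288 + 5.67 + 8.60
= 302.27 mOsm/kg ≈ 302.3 mOsm/kg
Osmolar gap = measured − calculated = 354 − 302.3 = 51.7 mOsm/kg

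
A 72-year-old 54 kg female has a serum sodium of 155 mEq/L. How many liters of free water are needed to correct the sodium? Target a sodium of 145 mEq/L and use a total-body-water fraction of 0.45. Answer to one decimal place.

1.7 L

TBW = 0.45 · 54 = 24.3 L
Free water deficit = TBW · (Na/145 − 1)
= 24.3 · (155/145 − 1)
= 24.3 · 0.069
= 1.68 L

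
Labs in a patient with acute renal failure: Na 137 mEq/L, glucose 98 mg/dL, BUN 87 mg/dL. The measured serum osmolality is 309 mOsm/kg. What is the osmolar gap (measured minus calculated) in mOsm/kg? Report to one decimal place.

-1.5 mOsm/kg

Calculated osmolality = 2·Na + glucose/18 + BUN/2.8
= 2·137 + 98/18 + 87/2.8
= 274 + 5.44 + 31.07
= 310.51 mOsm/kg ≈ 310.5 mOsm/kg
Osmolar gap = measured − calculated = 309 − 310.5 = -1.5 mOsm/kg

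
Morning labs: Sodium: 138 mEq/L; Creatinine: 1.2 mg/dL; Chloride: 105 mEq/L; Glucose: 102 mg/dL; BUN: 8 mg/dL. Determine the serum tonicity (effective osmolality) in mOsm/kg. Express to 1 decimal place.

Effective osmolality excludes urea (freely permeant across cell membranes):
2·Na + glucose/18
= 2·138 + 102/18
= 276 + 5.67
= 281.67 mOsm/kg

281.7 mOsm/kg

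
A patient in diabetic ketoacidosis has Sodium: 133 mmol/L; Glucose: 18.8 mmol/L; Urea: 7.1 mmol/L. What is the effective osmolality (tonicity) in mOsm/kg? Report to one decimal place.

284.8 mOsm/kg

Effective osmolality excludes urea (freely permeant across cell membranes):
2·Na + glucose
= 2·133 + 18.8
= 266 + 18.8
= 284.8 mOsm/kg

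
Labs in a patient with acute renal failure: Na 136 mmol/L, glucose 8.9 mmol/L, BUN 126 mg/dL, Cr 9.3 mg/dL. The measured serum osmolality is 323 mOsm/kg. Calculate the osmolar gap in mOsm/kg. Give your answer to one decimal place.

Calculated osmolality = 2·Na + glucose + BUN/2.8
= 2·136 + 8.9 + 126/2.8
= 272 + 8.90 + 45
= 325.9 mOsm/kg ≈ 325.9 mOsm/kg
Osmolar gap = measured − calculated = 323 − 325.9 = -2.9 mOsm/kg

-2.9 mOsm/kg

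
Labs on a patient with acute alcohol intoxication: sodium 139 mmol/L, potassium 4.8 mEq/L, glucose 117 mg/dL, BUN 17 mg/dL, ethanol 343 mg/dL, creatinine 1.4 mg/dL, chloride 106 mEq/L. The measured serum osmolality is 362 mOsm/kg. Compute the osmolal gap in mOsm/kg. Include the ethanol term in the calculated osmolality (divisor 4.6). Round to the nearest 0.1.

-3.1 mOsm/kg

Calculated osmolality = 2·Na + glucose/18 + BUN/2.8 + ethanol/4.6
= 2·139 + 117/18 + 17/2.8 + 343/4.6
= 278 + 6.50 + 6.07 + 74.57
= 365.14 mOsm/kg ≈ 365.1 mOsm/kg
Osmolar gap = measured − calculated = 362 − 365.1 = -3.1 mOsm/kg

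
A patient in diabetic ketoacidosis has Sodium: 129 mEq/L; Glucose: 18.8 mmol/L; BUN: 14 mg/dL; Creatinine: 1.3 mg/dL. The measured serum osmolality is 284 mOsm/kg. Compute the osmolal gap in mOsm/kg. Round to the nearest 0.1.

2.2 mOsm/kg

Calculated osmolality = 2·Na + glucose + BUN/2.8
= 2·129 + 18.8 + 14/2.8
= 258 + 18.80 + 5
= 281.8 mOsm/kg ≈ 281.8 mOsm/kg
Osmolar gap = measured − calculated = 284 − 281.8 = 2.2 mOsm/kg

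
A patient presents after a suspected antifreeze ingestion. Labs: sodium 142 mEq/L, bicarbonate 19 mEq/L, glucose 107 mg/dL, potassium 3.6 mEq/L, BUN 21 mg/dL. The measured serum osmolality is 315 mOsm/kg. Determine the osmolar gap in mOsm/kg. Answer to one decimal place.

Calculated osmolality = 2·Na + glucose/18 + BUN/2.8
= 2·142 + 107/18 + 21/2.8
= 284 + 5.94 + 7.50
= 297.44 mOsm/kg ≈ 297.4 mOsm/kg
Osmolar gap = measured − calculated = 315 − 297.4 = 17.6 mOsm/kg

17.6 mOsm/kg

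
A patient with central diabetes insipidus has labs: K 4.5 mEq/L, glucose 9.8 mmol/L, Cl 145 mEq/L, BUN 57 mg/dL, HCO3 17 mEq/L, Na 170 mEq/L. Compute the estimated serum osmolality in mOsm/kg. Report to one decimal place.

370.2 mOsm/kg

Calculated osmolality = 2·Na + glucose + BUN/2.8
= 2·170 + 9.8 + 57/2.8
= 340 + 9.80 + 20.36
= 370.16 mOsm/kg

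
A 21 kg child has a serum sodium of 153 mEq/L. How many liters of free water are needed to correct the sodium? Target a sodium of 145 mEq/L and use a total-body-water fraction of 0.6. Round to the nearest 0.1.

0.7 L

TBW = 0.6 · 21 = 12.6 L
Free water deficit = TBW · (Na/145 − 1)
= 12.6 · (153/145 − 1)
= 12.6 · 0.0552
= 0.7 L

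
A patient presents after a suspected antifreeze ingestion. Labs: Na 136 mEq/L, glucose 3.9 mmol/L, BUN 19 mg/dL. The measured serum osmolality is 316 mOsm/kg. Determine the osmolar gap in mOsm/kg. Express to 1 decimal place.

Calculated osmolality = 2·Na + glucose + BUN/2.8
= 2·136 + 3.9 + 19/2.8
= 272 + 3.90 + 6.79
= 282.69 mOsm/kg ≈ 282.7 mOsm/kg
Osmolar gap = measured − calculated = 316 − 282.7 = 33.3 mOsm/kg

33.3 mOsm/kg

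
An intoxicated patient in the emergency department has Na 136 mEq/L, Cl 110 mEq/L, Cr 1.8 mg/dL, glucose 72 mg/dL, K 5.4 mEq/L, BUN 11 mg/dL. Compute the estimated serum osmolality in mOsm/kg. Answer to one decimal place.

279.9 mOsm/kg

Calculated osmolality = 2·Na + glucose/18 + BUN/2.8
= 2·136 + 72/18 + 11/2.8
= 272 + 4 + 3.93
= 279.93 mOsm/kg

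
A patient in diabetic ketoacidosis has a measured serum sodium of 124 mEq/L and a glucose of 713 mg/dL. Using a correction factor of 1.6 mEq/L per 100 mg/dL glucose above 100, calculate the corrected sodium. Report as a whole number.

Corrected Na = measured Na + 1.6 · (glucose − 100)/100
= 124 + 1.6 · (713 − 100)/100
= 124 + 9.8
= 133.8 mEq/L

134 mEq/L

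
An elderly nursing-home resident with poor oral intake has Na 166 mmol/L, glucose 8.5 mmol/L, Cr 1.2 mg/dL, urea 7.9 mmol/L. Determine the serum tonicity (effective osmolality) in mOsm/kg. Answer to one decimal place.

340.5 mOsm/kg

Effective osmolality excludes urea (freely permeant across cell membranes):
2·Na + glucose
= 2·166 + 8.5
= 332 + 8.5
= 340.5 mOsm/kg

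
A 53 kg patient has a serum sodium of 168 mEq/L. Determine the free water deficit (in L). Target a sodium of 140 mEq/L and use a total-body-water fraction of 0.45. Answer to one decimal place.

4.8 L

TBW = 0.45 · 53 = 23.85 L
Free water deficit = TBW · (Na/140 − 1)
= 23.85 · (168/140 − 1)
= 23.85 · 0.2
= 4.77 L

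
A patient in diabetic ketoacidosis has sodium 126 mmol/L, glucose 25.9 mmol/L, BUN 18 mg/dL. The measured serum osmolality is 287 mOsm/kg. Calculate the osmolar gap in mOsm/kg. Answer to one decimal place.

2.7 mOsm/kg

Calculated osmolality = 2·Na + glucose + BUN/2.8
= 2·126 + 25.9 + 18/2.8
= 252 + 25.90 + 6.43
= 284.33 mOsm/kg ≈ 284.3 mOsm/kg
Osmolar gap = measured − calculated = 287 − 284.3 = 2.7 mOsm/kg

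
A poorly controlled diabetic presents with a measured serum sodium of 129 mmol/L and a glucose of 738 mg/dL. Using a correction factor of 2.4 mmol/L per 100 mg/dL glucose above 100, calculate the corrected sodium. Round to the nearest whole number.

144 mmol/L

Corrected Na = measured Na + 2.4 · (glucose − 100)/100
= 129 + 2.4 · (738 − 100)/100
= 129 + 15.3
= 144.3 mmol/L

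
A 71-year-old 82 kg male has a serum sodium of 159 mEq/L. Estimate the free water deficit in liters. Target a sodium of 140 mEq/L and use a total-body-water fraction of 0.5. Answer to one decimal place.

TBW = 0.5 · 82 = 41 L
Free water deficit = TBW · (Na/140 − 1)
= 41 · (159/140 − 1)
= 41 · 0.1357
= 5.56 L

5.6 L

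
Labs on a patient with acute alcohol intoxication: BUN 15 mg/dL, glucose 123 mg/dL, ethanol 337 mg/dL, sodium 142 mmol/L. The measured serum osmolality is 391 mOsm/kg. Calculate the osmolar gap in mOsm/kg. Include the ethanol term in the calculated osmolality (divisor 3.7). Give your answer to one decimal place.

Calculated osmolality = 2·Na + glucose/18 + BUN/2.8 + ethanol/3.7
= 2·142 + 123/18 + 15/2.8 + 337/3.7
= 284 + 6.83 + 5.36 + 91.08
= 387.27 mOsm/kg ≈ 387.3 mOsm/kg
Osmolar gap = measured − calculated = 391 − 387.3 = 3.7 mOsm/kg

3.7 mOsm/kg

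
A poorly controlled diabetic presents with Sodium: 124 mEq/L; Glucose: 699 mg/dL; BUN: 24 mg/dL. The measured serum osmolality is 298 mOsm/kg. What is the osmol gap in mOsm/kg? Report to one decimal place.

2.6 mOsm/kg

Calculated osmolality = 2·Na + glucose/18 + BUN/2.8
= 2·124 + 699/18 + 24/2.8
= 248 + 38.83 + 8.57
= 295.4 mOsm/kg ≈ 295.4 mOsm/kg
Osmolar gap = measured − calculated = 298 − 295.4 = 2.6 mOsm/kg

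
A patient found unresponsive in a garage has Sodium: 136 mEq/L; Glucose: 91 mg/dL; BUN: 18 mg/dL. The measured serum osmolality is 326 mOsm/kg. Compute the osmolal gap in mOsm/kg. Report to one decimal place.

Calculated osmolality = 2·Na + glucose/18 + BUN/2.8
= 2·136 + 91/18 + 18/2.8
= 272 + 5.06 + 6.43
= 283.49 mOsm/kg ≈ 283.5 mOsm/kg
Osmolar gap = measured − calculated = 326 − 283.5 = 42.5 mOsm/kg

42.5 mOsm/kg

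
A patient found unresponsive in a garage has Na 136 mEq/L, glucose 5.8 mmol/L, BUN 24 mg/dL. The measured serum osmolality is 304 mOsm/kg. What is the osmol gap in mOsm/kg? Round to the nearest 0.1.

17.6 mOsm/kg

Calculated osmolality = 2·Na + glucose + BUN/2.8
= 2·136 + 5.8 + 24/2.8
= 272 + 5.80 + 8.57
= 286.37 mOsm/kg ≈ 286.4 mOsm/kg
Osmolar gap = measured − calculated = 304 − 286.4 = 17.6 mOsm/kg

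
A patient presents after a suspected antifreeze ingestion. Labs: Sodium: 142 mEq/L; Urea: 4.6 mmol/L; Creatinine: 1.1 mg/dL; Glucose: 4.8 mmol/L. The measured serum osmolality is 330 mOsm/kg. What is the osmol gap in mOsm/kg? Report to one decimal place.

Calculated osmolality = 2·Na + glucose + urea
= 2·142 + 4.8 + 4.6
= 284 + 4.80 + 4.60
= 293.4 mOsm/kg ≈ 293.4 mOsm/kg
Osmolar gap = measured − calculated = 330 − 293.4 = 36.6 mOsm/kg

36.6 mOsm/kg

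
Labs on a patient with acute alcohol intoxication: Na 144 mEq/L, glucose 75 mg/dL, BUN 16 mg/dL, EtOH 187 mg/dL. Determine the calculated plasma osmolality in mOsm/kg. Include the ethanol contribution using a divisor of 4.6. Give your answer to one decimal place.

338.5 mOsm/kg

Calculated osmolality = 2·Na + glucose/18 + BUN/2.8 + ethanol/4.6
= 2·144 + 75/18 + 16/2.8 + 187/4.6
= 288 + 4.17 + 5.71 + 40.65
= 338.53 mOsm/kg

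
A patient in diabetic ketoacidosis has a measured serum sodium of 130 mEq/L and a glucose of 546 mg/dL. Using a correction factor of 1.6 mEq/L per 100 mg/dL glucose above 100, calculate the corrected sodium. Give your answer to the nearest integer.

Corrected Na = measured Na + 1.6 · (glucose − 100)/100
= 130 + 1.6 · (546 − 100)/100
= 130 + 7.1
= 137.1 mEq/L

137 mEq/L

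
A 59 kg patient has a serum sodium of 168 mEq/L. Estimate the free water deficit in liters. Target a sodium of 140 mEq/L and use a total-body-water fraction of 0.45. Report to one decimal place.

5.3 L

TBW = 0.45 · 59 = 26.55 L
Free water deficit = TBW · (Na/140 − 1)
= 26.55 · (168/140 − 1)
= 26.55 · 0.2
= 5.31 L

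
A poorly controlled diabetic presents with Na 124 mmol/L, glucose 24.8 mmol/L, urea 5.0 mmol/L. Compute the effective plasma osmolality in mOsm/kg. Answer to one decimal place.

Effective osmolality excludes urea (freely permeant across cell membranes):
2·Na + glucose
= 2·124 + 24.8
= 248 + 24.8
= 272.8 mOsm/kg

272.8 mOsm/kg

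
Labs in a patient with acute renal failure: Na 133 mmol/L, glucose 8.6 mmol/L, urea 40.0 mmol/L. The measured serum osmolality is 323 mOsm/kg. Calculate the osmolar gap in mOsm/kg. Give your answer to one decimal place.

8.4 mOsm/kg

Calculated osmolality = 2·Na + glucose + urea
= 2·133 + 8.6 + 40
= 266 + 8.60 + 40
= 314.6 mOsm/kg ≈ 314.6 mOsm/kg
Osmolar gap = measured − calculated = 323 − 314.6 = 8.4 mOsm/kg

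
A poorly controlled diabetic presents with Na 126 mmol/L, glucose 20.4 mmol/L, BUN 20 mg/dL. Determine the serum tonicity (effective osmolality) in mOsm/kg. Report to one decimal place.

Effective osmolality excludes urea (freely permeant across cell membranes):
2·Na + glucose
= 2·126 + 20.4
= 252 + 20.4
= 272.4 mOsm/kg

272.4 mOsm/kg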